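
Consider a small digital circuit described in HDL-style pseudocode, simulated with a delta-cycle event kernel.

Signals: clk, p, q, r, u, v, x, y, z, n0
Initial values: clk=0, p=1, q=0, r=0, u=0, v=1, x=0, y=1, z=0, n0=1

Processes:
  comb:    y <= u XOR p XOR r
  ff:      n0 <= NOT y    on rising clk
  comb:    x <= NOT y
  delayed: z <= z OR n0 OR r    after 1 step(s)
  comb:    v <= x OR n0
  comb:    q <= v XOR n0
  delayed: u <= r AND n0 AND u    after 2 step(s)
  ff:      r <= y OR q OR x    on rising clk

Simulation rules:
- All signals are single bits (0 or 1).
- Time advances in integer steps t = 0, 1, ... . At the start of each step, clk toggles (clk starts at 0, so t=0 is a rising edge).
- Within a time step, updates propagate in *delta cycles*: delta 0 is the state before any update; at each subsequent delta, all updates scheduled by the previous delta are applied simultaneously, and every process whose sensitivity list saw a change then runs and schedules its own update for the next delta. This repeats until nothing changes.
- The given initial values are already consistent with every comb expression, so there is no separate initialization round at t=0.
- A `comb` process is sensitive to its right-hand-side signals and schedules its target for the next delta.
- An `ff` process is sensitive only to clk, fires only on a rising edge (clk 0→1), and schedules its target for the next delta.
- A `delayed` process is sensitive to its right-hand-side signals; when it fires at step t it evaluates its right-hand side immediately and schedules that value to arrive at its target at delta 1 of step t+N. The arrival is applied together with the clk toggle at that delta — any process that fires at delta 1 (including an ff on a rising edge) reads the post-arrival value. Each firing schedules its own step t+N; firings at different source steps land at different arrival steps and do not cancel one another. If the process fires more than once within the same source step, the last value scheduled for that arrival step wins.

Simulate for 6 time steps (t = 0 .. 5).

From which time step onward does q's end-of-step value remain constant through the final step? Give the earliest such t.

t=0 Δ0: v=1 r=0 p=1 y=1 q=0 x=0 n0=1 clk=0 z=0 u=0
  Δ1: clk:0→1
  Δ2: r:0→1, n0:1→0
  Δ3: v:1→0, y:1→0, q:0→1
  Δ4: q:1→0, x:0→1
  Δ5: v:0→1
  Δ6: q:0→1
  (6Δ to stable)
t=1 Δ0: v=1 r=1 p=1 y=0 q=1 x=1 n0=0 clk=1 z=0 u=0
  Δ1: clk:1→0, z:0→1
  (1Δ to stable)
t=2 Δ0: v=1 r=1 p=1 y=0 q=1 x=1 n0=0 clk=0 z=1 u=0
  Δ1: clk:0→1
  Δ2: n0:0→1
  Δ3: q:1→0
  (3Δ to stable)
t=3 Δ0: v=1 r=1 p=1 y=0 q=0 x=1 n0=1 clk=1 z=1 u=0
  Δ1: clk:1→0
  (1Δ to stable)
t=4 Δ0: v=1 r=1 p=1 y=0 q=0 x=1 n0=1 clk=0 z=1 u=0
  Δ1: clk:0→1
  (1Δ to stable)
t=5 Δ0: v=1 r=1 p=1 y=0 q=0 x=1 n0=1 clk=1 z=1 u=0
  Δ1: clk:1→0
  (1Δ to stable)

2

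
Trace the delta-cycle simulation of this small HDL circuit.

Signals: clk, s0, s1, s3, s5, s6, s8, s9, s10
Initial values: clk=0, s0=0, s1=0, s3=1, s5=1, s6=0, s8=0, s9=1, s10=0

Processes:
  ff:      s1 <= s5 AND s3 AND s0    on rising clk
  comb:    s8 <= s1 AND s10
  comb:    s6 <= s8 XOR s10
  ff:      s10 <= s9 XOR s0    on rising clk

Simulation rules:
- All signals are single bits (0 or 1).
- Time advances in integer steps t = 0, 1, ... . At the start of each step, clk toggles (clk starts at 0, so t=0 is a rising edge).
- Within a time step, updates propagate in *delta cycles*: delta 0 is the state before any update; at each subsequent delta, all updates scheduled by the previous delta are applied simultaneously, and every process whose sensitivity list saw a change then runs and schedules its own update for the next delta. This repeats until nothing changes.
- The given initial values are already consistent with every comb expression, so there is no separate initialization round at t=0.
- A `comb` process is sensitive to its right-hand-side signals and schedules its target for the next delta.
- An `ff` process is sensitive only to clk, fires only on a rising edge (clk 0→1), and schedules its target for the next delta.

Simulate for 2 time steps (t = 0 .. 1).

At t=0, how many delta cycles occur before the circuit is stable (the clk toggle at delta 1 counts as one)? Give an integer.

3

[bits: s6,s10,s5,clk,s9,s3,s8,s0,s1]
t=0: Δ0=001011000 Δ1=001111000 Δ2=011111000 Δ3=111111000 | 3Δ
t=1: Δ0=111111000 Δ1=111011000 | 1Δ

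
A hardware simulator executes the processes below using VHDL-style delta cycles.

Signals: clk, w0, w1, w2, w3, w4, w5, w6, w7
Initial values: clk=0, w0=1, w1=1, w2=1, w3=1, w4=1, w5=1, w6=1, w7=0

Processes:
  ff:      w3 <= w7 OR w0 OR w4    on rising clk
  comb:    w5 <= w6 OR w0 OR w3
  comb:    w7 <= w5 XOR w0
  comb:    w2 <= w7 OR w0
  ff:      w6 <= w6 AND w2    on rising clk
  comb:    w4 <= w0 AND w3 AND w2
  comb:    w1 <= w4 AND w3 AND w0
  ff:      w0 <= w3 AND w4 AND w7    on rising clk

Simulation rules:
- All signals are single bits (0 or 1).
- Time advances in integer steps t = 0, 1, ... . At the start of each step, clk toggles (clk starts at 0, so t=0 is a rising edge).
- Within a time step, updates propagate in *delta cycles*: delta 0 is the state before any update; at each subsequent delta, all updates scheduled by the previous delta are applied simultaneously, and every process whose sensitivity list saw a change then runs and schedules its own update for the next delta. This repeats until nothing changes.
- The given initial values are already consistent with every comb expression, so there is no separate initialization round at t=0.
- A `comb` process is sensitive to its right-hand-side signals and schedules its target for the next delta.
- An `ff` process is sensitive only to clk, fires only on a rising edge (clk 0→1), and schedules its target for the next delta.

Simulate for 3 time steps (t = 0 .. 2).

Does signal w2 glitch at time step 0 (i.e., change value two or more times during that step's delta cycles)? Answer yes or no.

yes

t=0 Δ0: w0=1 w6=1 w7=0 clk=0 w5=1 w4=1 w2=1 w1=1 w3=1
  Δ1: clk:0→1
  Δ2: w0:1→0
  Δ3: w7:0→1, w4:1→0, w2:1→0, w1:1→0
  Δ4: w2:0→1
  (4Δ to stable)
t=1 Δ0: w0=0 w6=1 w7=1 clk=1 w5=1 w4=0 w2=1 w1=0 w3=1
  Δ1: clk:1→0
  (1Δ to stable)
t=2 Δ0: w0=0 w6=1 w7=1 clk=0 w5=1 w4=0 w2=1 w1=0 w3=1
  Δ1: clk:0→1
  (1Δ to stable)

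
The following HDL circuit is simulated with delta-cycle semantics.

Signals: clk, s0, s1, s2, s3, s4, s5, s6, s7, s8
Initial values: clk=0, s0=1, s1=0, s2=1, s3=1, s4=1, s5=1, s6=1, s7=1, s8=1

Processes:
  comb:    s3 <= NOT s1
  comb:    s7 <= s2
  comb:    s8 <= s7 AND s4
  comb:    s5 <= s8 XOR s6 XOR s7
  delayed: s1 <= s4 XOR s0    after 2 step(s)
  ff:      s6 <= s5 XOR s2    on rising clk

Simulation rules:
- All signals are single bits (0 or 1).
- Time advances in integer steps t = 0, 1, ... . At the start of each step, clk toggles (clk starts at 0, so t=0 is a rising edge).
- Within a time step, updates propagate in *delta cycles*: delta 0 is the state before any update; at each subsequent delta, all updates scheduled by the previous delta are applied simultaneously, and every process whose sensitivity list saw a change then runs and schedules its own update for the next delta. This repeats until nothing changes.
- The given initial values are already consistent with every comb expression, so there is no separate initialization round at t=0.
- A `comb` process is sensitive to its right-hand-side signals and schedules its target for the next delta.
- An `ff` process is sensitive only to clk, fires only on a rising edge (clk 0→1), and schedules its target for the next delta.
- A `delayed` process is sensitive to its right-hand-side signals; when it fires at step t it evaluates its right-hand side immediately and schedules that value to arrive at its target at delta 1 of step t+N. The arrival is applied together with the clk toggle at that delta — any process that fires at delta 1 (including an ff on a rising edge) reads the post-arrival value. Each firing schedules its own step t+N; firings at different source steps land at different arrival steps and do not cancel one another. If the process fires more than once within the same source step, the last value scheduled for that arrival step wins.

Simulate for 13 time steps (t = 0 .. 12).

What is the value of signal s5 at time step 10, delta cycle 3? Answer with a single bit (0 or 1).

1

[bits: s4,s8,s7,s3,s0,s6,s1,s5,clk,s2]
t=0: Δ0=1111110101 Δ1=1111110111 Δ2=1111100111 Δ3=1111100011 | 3Δ
t=1: Δ0=1111100011 Δ1=1111100001 | 1Δ
t=2: Δ0=1111100001 Δ1=1111100011 Δ2=1111110011 Δ3=1111110111 | 3Δ
t=3: Δ0=1111110111 Δ1=1111110101 | 1Δ
t=4: Δ0=1111110101 Δ1=1111110111 Δ2=1111100111 Δ3=1111100011 | 3Δ
t=5: Δ0=1111100011 Δ1=1111100001 | 1Δ
t=6: Δ0=1111100001 Δ1=1111100011 Δ2=1111110011 Δ3=1111110111 | 3Δ
t=7: Δ0=1111110111 Δ1=1111110101 | 1Δ
t=8: Δ0=1111110101 Δ1=1111110111 Δ2=1111100111 Δ3=1111100011 | 3Δ
t=9: Δ0=1111100011 Δ1=1111100001 | 1Δ
t=10: Δ0=1111100001 Δ1=1111100011 Δ2=1111110011 Δ3=1111110111 | 3Δ
t=11: Δ0=1111110111 Δ1=1111110101 | 1Δ
t=12: Δ0=1111110101 Δ1=1111110111 Δ2=1111100111 Δ3=1111100011 | 3Δ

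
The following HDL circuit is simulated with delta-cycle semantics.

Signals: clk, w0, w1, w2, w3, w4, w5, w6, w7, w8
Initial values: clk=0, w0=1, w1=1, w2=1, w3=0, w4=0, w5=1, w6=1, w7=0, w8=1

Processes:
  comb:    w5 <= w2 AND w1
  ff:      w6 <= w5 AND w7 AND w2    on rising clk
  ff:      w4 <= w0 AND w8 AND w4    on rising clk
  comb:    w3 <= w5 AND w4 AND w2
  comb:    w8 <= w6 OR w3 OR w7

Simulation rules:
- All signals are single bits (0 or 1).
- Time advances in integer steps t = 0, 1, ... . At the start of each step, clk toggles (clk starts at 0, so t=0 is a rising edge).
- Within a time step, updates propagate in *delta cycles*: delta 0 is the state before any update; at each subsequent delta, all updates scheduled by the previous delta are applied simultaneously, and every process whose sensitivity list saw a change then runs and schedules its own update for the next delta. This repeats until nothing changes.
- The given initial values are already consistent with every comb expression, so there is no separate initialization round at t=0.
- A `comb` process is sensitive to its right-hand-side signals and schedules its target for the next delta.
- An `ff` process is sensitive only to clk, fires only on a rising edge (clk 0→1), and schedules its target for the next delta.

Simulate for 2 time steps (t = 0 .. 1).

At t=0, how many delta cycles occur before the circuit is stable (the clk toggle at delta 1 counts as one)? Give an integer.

t0.Δ0 w8=1 w7=0 clk=0 w5=1 w0=1 w1=1 w4=0 w6=1 w2=1 w3=0
t0.Δ1 w8=1 w7=0 clk=1 w5=1 w0=1 w1=1 w4=0 w6=1 w2=1 w3=0
t0.Δ2 w8=1 w7=0 clk=1 w5=1 w0=1 w1=1 w4=0 w6=0 w2=1 w3=0
t0.Δ3 w8=0 w7=0 clk=1 w5=1 w0=1 w1=1 w4=0 w6=0 w2=1 w3=0
t1.Δ0 w8=0 w7=0 clk=1 w5=1 w0=1 w1=1 w4=0 w6=0 w2=1 w3=0
t1.Δ1 w8=0 w7=0 clk=0 w5=1 w0=1 w1=1 w4=0 w6=0 w2=1 w3=0

3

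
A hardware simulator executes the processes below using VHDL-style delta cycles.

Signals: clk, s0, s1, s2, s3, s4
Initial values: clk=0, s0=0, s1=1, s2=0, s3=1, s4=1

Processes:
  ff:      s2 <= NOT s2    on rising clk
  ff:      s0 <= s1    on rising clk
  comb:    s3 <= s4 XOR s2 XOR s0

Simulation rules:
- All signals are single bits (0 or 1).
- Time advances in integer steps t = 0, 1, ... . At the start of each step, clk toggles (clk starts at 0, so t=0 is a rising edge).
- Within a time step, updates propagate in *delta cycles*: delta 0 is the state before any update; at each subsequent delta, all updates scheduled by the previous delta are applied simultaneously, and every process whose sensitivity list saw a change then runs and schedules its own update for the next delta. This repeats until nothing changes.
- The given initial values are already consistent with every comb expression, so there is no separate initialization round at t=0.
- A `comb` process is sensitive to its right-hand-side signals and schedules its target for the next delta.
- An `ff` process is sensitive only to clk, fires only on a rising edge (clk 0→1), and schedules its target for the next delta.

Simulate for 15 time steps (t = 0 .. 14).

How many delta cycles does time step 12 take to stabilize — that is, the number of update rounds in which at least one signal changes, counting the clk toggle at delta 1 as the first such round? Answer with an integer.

3

[bits: s2,s4,clk,s1,s0,s3]
t=0: Δ0=010101 Δ1=011101 Δ2=111111 | 2Δ
t=1: Δ0=111111 Δ1=110111 | 1Δ
t=2: Δ0=110111 Δ1=111111 Δ2=011111 Δ3=011110 | 3Δ
t=3: Δ0=011110 Δ1=010110 | 1Δ
t=4: Δ0=010110 Δ1=011110 Δ2=111110 Δ3=111111 | 3Δ
t=5: Δ0=111111 Δ1=110111 | 1Δ
t=6: Δ0=110111 Δ1=111111 Δ2=011111 Δ3=011110 | 3Δ
t=7: Δ0=011110 Δ1=010110 | 1Δ
t=8: Δ0=010110 Δ1=011110 Δ2=111110 Δ3=111111 | 3Δ
t=9: Δ0=111111 Δ1=110111 | 1Δ
t=10: Δ0=110111 Δ1=111111 Δ2=011111 Δ3=011110 | 3Δ
t=11: Δ0=011110 Δ1=010110 | 1Δ
t=12: Δ0=010110 Δ1=011110 Δ2=111110 Δ3=111111 | 3Δ
t=13: Δ0=111111 Δ1=110111 | 1Δ
t=14: Δ0=110111 Δ1=111111 Δ2=011111 Δ3=011110 | 3Δ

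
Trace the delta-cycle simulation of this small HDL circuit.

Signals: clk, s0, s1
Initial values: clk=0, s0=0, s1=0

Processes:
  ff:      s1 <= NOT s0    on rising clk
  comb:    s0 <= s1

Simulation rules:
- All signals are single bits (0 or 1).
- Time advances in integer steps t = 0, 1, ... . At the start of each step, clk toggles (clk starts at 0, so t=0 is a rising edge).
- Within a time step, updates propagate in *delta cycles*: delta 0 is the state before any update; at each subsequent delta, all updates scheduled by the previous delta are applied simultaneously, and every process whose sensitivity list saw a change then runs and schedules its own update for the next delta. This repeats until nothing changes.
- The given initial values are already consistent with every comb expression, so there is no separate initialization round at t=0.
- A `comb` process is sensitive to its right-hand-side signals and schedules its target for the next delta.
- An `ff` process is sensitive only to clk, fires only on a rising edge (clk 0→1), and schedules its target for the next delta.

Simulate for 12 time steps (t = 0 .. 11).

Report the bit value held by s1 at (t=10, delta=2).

0

t=0 Δ0: s1=0 clk=0 s0=0
  Δ1: clk:0→1
  Δ2: s1:0→1
  Δ3: s0:0→1
  (3Δ to stable)
t=1 Δ0: s1=1 clk=1 s0=1
  Δ1: clk:1→0
  (1Δ to stable)
t=2 Δ0: s1=1 clk=0 s0=1
  Δ1: clk:0→1
  Δ2: s1:1→0
  Δ3: s0:1→0
  (3Δ to stable)
t=3 Δ0: s1=0 clk=1 s0=0
  Δ1: clk:1→0
  (1Δ to stable)
t=4 Δ0: s1=0 clk=0 s0=0
  Δ1: clk:0→1
  Δ2: s1:0→1
  Δ3: s0:0→1
  (3Δ to stable)
t=5 Δ0: s1=1 clk=1 s0=1
  Δ1: clk:1→0
  (1Δ to stable)
t=6 Δ0: s1=1 clk=0 s0=1
  Δ1: clk:0→1
  Δ2: s1:1→0
  Δ3: s0:1→0
  (3Δ to stable)
t=7 Δ0: s1=0 clk=1 s0=0
  Δ1: clk:1→0
  (1Δ to stable)
t=8 Δ0: s1=0 clk=0 s0=0
  Δ1: clk:0→1
  Δ2: s1:0→1
  Δ3: s0:0→1
  (3Δ to stable)
t=9 Δ0: s1=1 clk=1 s0=1
  Δ1: clk:1→0
  (1Δ to stable)
t=10 Δ0: s1=1 clk=0 s0=1
  Δ1: clk:0→1
  Δ2: s1:1→0
  Δ3: s0:1→0
  (3Δ to stable)
t=11 Δ0: s1=0 clk=1 s0=0
  Δ1: clk:1→0
  (1Δ to stable)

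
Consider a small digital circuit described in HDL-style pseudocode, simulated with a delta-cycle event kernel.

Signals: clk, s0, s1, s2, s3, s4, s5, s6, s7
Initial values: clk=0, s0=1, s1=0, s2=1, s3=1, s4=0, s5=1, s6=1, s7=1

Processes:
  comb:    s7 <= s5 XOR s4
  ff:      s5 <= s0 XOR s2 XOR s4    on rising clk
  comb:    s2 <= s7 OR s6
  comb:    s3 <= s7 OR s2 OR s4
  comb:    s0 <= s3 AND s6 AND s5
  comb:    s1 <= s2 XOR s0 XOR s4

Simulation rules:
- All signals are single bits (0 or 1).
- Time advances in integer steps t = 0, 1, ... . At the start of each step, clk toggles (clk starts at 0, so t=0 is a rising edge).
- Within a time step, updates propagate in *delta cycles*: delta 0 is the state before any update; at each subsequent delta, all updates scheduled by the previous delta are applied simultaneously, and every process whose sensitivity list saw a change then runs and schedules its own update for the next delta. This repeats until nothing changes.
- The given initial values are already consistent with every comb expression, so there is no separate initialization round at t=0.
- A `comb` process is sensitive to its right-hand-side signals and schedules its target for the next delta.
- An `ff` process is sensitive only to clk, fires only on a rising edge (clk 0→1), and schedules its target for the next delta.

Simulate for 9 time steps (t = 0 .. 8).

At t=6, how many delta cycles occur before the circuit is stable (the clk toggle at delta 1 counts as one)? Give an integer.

[bits: s3,s4,s0,s2,s7,s6,s5,clk,s1]
t=0: Δ0=101111100 Δ1=101111110 Δ2=101111010 Δ3=100101010 Δ4=100101011 | 4Δ
t=1: Δ0=100101011 Δ1=100101001 | 1Δ
t=2: Δ0=100101001 Δ1=100101011 Δ2=100101111 Δ3=101111111 Δ4=101111110 | 4Δ
t=3: Δ0=101111110 Δ1=101111100 | 1Δ
t=4: Δ0=101111100 Δ1=101111110 Δ2=101111010 Δ3=100101010 Δ4=100101011 | 4Δ
t=5: Δ0=100101011 Δ1=100101001 | 1Δ
t=6: Δ0=100101001 Δ1=100101011 Δ2=100101111 Δ3=101111111 Δ4=101111110 | 4Δ
t=7: Δ0=101111110 Δ1=101111100 | 1Δ
t=8: Δ0=101111100 Δ1=101111110 Δ2=101111010 Δ3=100101010 Δ4=100101011 | 4Δ

4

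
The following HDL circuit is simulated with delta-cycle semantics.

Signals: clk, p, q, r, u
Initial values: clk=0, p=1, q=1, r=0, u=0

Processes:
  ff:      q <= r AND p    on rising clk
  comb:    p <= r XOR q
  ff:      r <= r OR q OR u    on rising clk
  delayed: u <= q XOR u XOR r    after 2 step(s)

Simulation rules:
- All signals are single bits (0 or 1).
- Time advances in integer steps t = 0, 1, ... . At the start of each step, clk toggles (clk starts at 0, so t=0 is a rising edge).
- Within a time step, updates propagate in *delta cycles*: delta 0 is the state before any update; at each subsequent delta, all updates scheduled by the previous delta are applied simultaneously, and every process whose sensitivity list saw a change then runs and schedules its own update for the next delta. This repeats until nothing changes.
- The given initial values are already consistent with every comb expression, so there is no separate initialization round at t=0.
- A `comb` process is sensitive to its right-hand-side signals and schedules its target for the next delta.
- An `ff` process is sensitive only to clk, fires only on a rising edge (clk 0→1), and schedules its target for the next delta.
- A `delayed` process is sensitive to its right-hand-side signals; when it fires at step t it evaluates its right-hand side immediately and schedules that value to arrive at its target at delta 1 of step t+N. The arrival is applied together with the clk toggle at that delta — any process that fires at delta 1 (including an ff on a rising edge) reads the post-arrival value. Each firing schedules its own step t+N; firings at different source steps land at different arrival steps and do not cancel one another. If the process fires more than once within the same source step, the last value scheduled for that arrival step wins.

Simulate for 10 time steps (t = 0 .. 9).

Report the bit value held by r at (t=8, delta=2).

1

t0.Δ0 q=1 clk=0 u=0 r=0 p=1
t0.Δ1 q=1 clk=1 u=0 r=0 p=1
t0.Δ2 q=0 clk=1 u=0 r=1 p=1
t1.Δ0 q=0 clk=1 u=0 r=1 p=1
t1.Δ1 q=0 clk=0 u=0 r=1 p=1
t2.Δ0 q=0 clk=0 u=0 r=1 p=1
t2.Δ1 q=0 clk=1 u=1 r=1 p=1
t2.Δ2 q=1 clk=1 u=1 r=1 p=1
t2.Δ3 q=1 clk=1 u=1 r=1 p=0
t3.Δ0 q=1 clk=1 u=1 r=1 p=0
t3.Δ1 q=1 clk=0 u=1 r=1 p=0
t4.Δ0 q=1 clk=0 u=1 r=1 p=0
t4.Δ1 q=1 clk=1 u=1 r=1 p=0
t4.Δ2 q=0 clk=1 u=1 r=1 p=0
t4.Δ3 q=0 clk=1 u=1 r=1 p=1
t5.Δ0 q=0 clk=1 u=1 r=1 p=1
t5.Δ1 q=0 clk=0 u=1 r=1 p=1
t6.Δ0 q=0 clk=0 u=1 r=1 p=1
t6.Δ1 q=0 clk=1 u=0 r=1 p=1
t6.Δ2 q=1 clk=1 u=0 r=1 p=1
t6.Δ3 q=1 clk=1 u=0 r=1 p=0
t7.Δ0 q=1 clk=1 u=0 r=1 p=0
t7.Δ1 q=1 clk=0 u=0 r=1 p=0
t8.Δ0 q=1 clk=0 u=0 r=1 p=0
t8.Δ1 q=1 clk=1 u=0 r=1 p=0
t8.Δ2 q=0 clk=1 u=0 r=1 p=0
t8.Δ3 q=0 clk=1 u=0 r=1 p=1
t9.Δ0 q=0 clk=1 u=0 r=1 p=1
t9.Δ1 q=0 clk=0 u=0 r=1 p=1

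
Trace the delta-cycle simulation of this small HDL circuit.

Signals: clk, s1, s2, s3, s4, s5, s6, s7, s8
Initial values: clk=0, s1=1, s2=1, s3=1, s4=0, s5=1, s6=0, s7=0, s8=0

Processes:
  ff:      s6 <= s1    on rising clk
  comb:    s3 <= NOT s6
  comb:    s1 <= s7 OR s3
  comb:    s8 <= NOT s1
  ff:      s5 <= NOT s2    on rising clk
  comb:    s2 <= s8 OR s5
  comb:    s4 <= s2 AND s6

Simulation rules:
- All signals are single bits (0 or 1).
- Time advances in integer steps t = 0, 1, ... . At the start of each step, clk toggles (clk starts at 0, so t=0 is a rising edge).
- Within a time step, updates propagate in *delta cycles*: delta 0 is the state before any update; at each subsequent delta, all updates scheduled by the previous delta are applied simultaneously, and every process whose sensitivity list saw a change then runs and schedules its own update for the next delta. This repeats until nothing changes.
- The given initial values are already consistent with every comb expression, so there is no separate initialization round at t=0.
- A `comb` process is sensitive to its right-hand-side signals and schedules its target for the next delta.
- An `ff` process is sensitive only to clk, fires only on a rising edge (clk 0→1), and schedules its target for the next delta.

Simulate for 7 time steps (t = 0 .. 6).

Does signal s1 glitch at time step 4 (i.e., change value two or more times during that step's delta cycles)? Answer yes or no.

t=0 Δ0: s7=0 s5=1 s3=1 s4=0 s6=0 s2=1 clk=0 s1=1 s8=0
  Δ1: clk:0→1
  Δ2: s5:1→0, s6:0→1
  Δ3: s3:1→0, s4:0→1, s2:1→0
  Δ4: s4:1→0, s1:1→0
  Δ5: s8:0→1
  Δ6: s2:0→1
  Δ7: s4:0→1
  (7Δ to stable)
t=1 Δ0: s7=0 s5=0 s3=0 s4=1 s6=1 s2=1 clk=1 s1=0 s8=1
  Δ1: clk:1→0
  (1Δ to stable)
t=2 Δ0: s7=0 s5=0 s3=0 s4=1 s6=1 s2=1 clk=0 s1=0 s8=1
  Δ1: clk:0→1
  Δ2: s6:1→0
  Δ3: s3:0→1, s4:1→0
  Δ4: s1:0→1
  Δ5: s8:1→0
  Δ6: s2:1→0
  (6Δ to stable)
t=3 Δ0: s7=0 s5=0 s3=1 s4=0 s6=0 s2=0 clk=1 s1=1 s8=0
  Δ1: clk:1→0
  (1Δ to stable)
t=4 Δ0: s7=0 s5=0 s3=1 s4=0 s6=0 s2=0 clk=0 s1=1 s8=0
  Δ1: clk:0→1
  Δ2: s5:0→1, s6:0→1
  Δ3: s3:1→0, s2:0→1
  Δ4: s4:0→1, s1:1→0
  Δ5: s8:0→1
  (5Δ to stable)
t=5 Δ0: s7=0 s5=1 s3=0 s4=1 s6=1 s2=1 clk=1 s1=0 s8=1
  Δ1: clk:1→0
  (1Δ to stable)
t=6 Δ0: s7=0 s5=1 s3=0 s4=1 s6=1 s2=1 clk=0 s1=0 s8=1
  Δ1: clk:0→1
  Δ2: s5:1→0, s6:1→0
  Δ3: s3:0→1, s4:1→0
  Δ4: s1:0→1
  Δ5: s8:1→0
  Δ6: s2:1→0
  (6Δ to stable)

no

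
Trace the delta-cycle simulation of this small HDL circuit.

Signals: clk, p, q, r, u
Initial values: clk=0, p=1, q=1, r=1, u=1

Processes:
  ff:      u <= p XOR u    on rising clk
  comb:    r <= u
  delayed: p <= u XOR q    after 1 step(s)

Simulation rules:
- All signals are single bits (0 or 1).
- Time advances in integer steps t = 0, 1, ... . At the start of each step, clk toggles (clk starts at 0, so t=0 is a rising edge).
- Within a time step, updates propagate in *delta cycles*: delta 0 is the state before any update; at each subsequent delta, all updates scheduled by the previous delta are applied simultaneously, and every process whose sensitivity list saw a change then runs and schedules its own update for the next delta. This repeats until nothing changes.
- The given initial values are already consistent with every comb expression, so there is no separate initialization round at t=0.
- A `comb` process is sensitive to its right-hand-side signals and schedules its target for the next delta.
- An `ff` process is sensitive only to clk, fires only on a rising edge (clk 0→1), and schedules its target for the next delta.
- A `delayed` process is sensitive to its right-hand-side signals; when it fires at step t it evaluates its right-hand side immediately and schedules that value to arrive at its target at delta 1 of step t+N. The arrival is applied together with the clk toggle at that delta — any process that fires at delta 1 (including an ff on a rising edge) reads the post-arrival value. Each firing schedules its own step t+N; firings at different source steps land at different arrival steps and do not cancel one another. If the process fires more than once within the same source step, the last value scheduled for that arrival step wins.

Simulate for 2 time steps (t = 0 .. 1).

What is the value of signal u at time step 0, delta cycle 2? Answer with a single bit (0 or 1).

t0.Δ0 q=1 r=1 clk=0 p=1 u=1
t0.Δ1 q=1 r=1 clk=1 p=1 u=1
t0.Δ2 q=1 r=1 clk=1 p=1 u=0
t0.Δ3 q=1 r=0 clk=1 p=1 u=0
t1.Δ0 q=1 r=0 clk=1 p=1 u=0
t1.Δ1 q=1 r=0 clk=0 p=1 u=0

0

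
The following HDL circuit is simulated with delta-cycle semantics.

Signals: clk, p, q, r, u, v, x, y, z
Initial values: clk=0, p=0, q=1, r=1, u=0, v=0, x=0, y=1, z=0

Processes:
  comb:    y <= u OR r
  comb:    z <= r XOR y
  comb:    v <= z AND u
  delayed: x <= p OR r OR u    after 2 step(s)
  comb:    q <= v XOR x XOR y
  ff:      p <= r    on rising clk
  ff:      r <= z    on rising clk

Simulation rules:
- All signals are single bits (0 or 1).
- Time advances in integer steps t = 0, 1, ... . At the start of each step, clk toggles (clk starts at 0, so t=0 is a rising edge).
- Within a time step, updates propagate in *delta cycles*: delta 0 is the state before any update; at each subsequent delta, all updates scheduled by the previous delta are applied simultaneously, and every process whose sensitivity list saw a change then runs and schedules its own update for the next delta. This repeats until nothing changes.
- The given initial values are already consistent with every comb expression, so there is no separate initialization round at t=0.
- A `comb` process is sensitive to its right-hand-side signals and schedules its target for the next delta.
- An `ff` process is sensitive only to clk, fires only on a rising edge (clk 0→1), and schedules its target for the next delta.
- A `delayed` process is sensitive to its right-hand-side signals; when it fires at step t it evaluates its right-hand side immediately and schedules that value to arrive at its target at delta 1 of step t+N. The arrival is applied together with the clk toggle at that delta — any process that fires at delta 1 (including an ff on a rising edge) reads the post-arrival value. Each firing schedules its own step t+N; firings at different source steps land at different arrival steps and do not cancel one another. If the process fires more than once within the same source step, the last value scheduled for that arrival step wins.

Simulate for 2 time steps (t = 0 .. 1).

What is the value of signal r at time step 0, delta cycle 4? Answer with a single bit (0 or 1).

0

t0.Δ0 v=0 x=0 u=0 y=1 p=0 q=1 z=0 r=1 clk=0
t0.Δ1 v=0 x=0 u=0 y=1 p=0 q=1 z=0 r=1 clk=1
t0.Δ2 v=0 x=0 u=0 y=1 p=1 q=1 z=0 r=0 clk=1
t0.Δ3 v=0 x=0 u=0 y=0 p=1 q=1 z=1 r=0 clk=1
t0.Δ4 v=0 x=0 u=0 y=0 p=1 q=0 z=0 r=0 clk=1
t1.Δ0 v=0 x=0 u=0 y=0 p=1 q=0 z=0 r=0 clk=1
t1.Δ1 v=0 x=0 u=0 y=0 p=1 q=0 z=0 r=0 clk=0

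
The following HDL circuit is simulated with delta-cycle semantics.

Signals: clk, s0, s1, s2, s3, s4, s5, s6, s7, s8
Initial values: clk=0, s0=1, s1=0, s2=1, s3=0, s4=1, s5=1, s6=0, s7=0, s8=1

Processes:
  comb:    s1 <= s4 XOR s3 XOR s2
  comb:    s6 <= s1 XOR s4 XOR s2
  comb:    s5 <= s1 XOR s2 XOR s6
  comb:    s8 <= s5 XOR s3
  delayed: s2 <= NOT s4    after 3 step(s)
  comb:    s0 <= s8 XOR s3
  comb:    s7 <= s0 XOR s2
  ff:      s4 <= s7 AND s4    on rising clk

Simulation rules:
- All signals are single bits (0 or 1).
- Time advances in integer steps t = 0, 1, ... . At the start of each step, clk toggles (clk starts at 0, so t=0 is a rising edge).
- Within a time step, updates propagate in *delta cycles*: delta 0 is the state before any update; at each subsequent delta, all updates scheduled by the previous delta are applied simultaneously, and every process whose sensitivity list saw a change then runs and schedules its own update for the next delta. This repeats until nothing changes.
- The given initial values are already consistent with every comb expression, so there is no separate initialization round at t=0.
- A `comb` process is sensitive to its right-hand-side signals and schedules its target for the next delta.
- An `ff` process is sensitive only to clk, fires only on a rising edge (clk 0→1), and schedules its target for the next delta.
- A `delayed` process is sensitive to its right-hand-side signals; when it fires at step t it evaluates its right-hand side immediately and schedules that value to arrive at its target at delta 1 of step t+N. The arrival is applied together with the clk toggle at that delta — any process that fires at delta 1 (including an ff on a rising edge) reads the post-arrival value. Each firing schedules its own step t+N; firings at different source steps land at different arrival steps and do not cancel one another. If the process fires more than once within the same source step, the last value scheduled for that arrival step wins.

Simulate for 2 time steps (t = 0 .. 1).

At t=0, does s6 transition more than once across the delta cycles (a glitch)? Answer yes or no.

yes

[bits: clk,s8,s4,s2,s3,s7,s1,s5,s0,s6]
t=0: Δ0=0111000110 Δ1=1111000110 Δ2=1101000110 Δ3=1101001111 Δ4=1101001110 Δ5=1101001010 Δ6=1001001010 Δ7=1001001000 Δ8=1001011000 | 8Δ
t=1: Δ0=1001011000 Δ1=0001011000 | 1Δ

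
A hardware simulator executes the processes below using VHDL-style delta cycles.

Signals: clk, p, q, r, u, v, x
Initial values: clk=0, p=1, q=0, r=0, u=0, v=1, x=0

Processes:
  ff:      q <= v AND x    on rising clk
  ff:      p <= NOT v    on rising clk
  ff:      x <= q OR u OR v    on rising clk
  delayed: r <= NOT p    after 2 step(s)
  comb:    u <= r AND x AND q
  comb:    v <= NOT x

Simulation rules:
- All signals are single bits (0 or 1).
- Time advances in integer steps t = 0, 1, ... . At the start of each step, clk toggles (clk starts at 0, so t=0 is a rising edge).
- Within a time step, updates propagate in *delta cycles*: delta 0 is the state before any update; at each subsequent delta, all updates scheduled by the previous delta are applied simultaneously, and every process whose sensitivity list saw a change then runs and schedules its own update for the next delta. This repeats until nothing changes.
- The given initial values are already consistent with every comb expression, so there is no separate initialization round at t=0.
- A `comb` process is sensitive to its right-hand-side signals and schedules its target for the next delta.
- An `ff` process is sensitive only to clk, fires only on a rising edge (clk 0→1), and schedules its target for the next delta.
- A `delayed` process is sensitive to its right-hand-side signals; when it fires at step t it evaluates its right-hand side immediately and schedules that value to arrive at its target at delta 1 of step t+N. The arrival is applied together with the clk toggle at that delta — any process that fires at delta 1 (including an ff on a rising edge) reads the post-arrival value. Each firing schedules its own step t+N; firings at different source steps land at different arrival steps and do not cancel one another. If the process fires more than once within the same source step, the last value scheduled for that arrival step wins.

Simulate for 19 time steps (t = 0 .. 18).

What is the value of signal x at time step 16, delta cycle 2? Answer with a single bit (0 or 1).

1

t=0 Δ0: clk=0 u=0 v=1 r=0 q=0 p=1 x=0
  Δ1: clk:0→1
  Δ2: p:1→0, x:0→1
  Δ3: v:1→0
  (3Δ to stable)
t=1 Δ0: clk=1 u=0 v=0 r=0 q=0 p=0 x=1
  Δ1: clk:1→0
  (1Δ to stable)
t=2 Δ0: clk=0 u=0 v=0 r=0 q=0 p=0 x=1
  Δ1: clk:0→1, r:0→1
  Δ2: p:0→1, x:1→0
  Δ3: v:0→1
  (3Δ to stable)
t=3 Δ0: clk=1 u=0 v=1 r=1 q=0 p=1 x=0
  Δ1: clk:1→0
  (1Δ to stable)
t=4 Δ0: clk=0 u=0 v=1 r=1 q=0 p=1 x=0
  Δ1: clk:0→1, r:1→0
  Δ2: p:1→0, x:0→1
  Δ3: v:1→0
  (3Δ to stable)
t=5 Δ0: clk=1 u=0 v=0 r=0 q=0 p=0 x=1
  Δ1: clk:1→0
  (1Δ to stable)
t=6 Δ0: clk=0 u=0 v=0 r=0 q=0 p=0 x=1
  Δ1: clk:0→1, r:0→1
  Δ2: p:0→1, x:1→0
  Δ3: v:0→1
  (3Δ to stable)
t=7 Δ0: clk=1 u=0 v=1 r=1 q=0 p=1 x=0
  Δ1: clk:1→0
  (1Δ to stable)
t=8 Δ0: clk=0 u=0 v=1 r=1 q=0 p=1 x=0
  Δ1: clk:0→1, r:1→0
  Δ2: p:1→0, x:0→1
  Δ3: v:1→0
  (3Δ to stable)
t=9 Δ0: clk=1 u=0 v=0 r=0 q=0 p=0 x=1
  Δ1: clk:1→0
  (1Δ to stable)
t=10 Δ0: clk=0 u=0 v=0 r=0 q=0 p=0 x=1
  Δ1: clk:0→1, r:0→1
  Δ2: p:0→1, x:1→0
  Δ3: v:0→1
  (3Δ to stable)
t=11 Δ0: clk=1 u=0 v=1 r=1 q=0 p=1 x=0
  Δ1: clk:1→0
  (1Δ to stable)
t=12 Δ0: clk=0 u=0 v=1 r=1 q=0 p=1 x=0
  Δ1: clk:0→1, r:1→0
  Δ2: p:1→0, x:0→1
  Δ3: v:1→0
  (3Δ to stable)
t=13 Δ0: clk=1 u=0 v=0 r=0 q=0 p=0 x=1
  Δ1: clk:1→0
  (1Δ to stable)
t=14 Δ0: clk=0 u=0 v=0 r=0 q=0 p=0 x=1
  Δ1: clk:0→1, r:0→1
  Δ2: p:0→1, x:1→0
  Δ3: v:0→1
  (3Δ to stable)
t=15 Δ0: clk=1 u=0 v=1 r=1 q=0 p=1 x=0
  Δ1: clk:1→0
  (1Δ to stable)
t=16 Δ0: clk=0 u=0 v=1 r=1 q=0 p=1 x=0
  Δ1: clk:0→1, r:1→0
  Δ2: p:1→0, x:0→1
  Δ3: v:1→0
  (3Δ to stable)
t=17 Δ0: clk=1 u=0 v=0 r=0 q=0 p=0 x=1
  Δ1: clk:1→0
  (1Δ to stable)
t=18 Δ0: clk=0 u=0 v=0 r=0 q=0 p=0 x=1
  Δ1: clk:0→1, r:0→1
  Δ2: p:0→1, x:1→0
  Δ3: v:0→1
  (3Δ to stable)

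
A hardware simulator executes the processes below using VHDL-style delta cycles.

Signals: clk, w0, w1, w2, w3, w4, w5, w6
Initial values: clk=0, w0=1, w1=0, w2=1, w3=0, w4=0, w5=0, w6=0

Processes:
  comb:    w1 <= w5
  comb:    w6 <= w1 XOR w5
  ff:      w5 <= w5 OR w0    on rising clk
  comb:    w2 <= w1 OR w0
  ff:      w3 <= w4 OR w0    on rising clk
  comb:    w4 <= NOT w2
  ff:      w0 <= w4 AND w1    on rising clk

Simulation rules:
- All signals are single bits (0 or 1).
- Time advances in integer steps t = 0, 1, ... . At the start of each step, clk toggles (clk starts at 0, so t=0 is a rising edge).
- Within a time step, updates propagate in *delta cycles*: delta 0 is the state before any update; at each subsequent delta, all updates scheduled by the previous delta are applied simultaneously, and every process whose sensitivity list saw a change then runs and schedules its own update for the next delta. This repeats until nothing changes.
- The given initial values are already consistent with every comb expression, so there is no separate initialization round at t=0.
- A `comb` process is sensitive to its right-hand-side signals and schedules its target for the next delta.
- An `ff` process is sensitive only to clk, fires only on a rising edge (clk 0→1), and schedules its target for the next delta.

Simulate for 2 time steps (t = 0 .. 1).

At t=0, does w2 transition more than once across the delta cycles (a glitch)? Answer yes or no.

[bits: w1,w0,w4,clk,w6,w5,w2,w3]
t=0: Δ0=01000010 Δ1=01010010 Δ2=00010111 Δ3=10011101 Δ4=10110111 Δ5=10010111 | 5Δ
t=1: Δ0=10010111 Δ1=10000111 | 1Δ

yes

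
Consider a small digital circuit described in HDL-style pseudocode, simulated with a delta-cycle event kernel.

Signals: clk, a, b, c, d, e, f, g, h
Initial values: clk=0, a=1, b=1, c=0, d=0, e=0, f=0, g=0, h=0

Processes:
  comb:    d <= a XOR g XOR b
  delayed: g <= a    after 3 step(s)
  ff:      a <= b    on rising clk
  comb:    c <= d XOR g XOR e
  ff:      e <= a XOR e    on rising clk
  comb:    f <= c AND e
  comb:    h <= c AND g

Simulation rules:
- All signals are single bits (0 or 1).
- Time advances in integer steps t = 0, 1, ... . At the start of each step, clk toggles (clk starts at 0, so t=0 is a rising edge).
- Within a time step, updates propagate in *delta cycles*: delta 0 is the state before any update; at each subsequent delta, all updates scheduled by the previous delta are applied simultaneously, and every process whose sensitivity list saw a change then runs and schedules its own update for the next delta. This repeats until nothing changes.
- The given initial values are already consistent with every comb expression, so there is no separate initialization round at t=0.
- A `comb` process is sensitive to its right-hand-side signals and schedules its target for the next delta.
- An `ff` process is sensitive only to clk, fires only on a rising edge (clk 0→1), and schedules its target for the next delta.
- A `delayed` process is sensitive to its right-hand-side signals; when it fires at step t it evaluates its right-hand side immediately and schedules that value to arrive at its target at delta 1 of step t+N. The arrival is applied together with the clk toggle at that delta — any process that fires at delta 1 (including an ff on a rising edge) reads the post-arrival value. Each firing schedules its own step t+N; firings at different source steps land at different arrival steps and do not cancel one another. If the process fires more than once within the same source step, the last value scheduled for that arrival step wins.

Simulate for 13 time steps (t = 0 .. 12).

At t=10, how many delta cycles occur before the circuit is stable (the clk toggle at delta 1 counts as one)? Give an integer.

t=0 Δ0: f=0 d=0 e=0 clk=0 a=1 c=0 h=0 g=0 b=1
  Δ1: clk:0→1
  Δ2: e:0→1
  Δ3: c:0→1
  Δ4: f:0→1
  (4Δ to stable)
t=1 Δ0: f=1 d=0 e=1 clk=1 a=1 c=1 h=0 g=0 b=1
  Δ1: clk:1→0
  (1Δ to stable)
t=2 Δ0: f=1 d=0 e=1 clk=0 a=1 c=1 h=0 g=0 b=1
  Δ1: clk:0→1
  Δ2: e:1→0
  Δ3: f:1→0, c:1→0
  (3Δ to stable)
t=3 Δ0: f=0 d=0 e=0 clk=1 a=1 c=0 h=0 g=0 b=1
  Δ1: clk:1→0
  (1Δ to stable)
t=4 Δ0: f=0 d=0 e=0 clk=0 a=1 c=0 h=0 g=0 b=1
  Δ1: clk:0→1
  Δ2: e:0→1
  Δ3: c:0→1
  Δ4: f:0→1
  (4Δ to stable)
t=5 Δ0: f=1 d=0 e=1 clk=1 a=1 c=1 h=0 g=0 b=1
  Δ1: clk:1→0
  (1Δ to stable)
t=6 Δ0: f=1 d=0 e=1 clk=0 a=1 c=1 h=0 g=0 b=1
  Δ1: clk:0→1
  Δ2: e:1→0
  Δ3: f:1→0, c:1→0
  (3Δ to stable)
t=7 Δ0: f=0 d=0 e=0 clk=1 a=1 c=0 h=0 g=0 b=1
  Δ1: clk:1→0
  (1Δ to stable)
t=8 Δ0: f=0 d=0 e=0 clk=0 a=1 c=0 h=0 g=0 b=1
  Δ1: clk:0→1
  Δ2: e:0→1
  Δ3: c:0→1
  Δ4: f:0→1
  (4Δ to stable)
t=9 Δ0: f=1 d=0 e=1 clk=1 a=1 c=1 h=0 g=0 b=1
  Δ1: clk:1→0
  (1Δ to stable)
t=10 Δ0: f=1 d=0 e=1 clk=0 a=1 c=1 h=0 g=0 b=1
  Δ1: clk:0→1
  Δ2: e:1→0
  Δ3: f:1→0, c:1→0
  (3Δ to stable)
t=11 Δ0: f=0 d=0 e=0 clk=1 a=1 c=0 h=0 g=0 b=1
  Δ1: clk:1→0
  (1Δ to stable)
t=12 Δ0: f=0 d=0 e=0 clk=0 a=1 c=0 h=0 g=0 b=1
  Δ1: clk:0→1
  Δ2: e:0→1
  Δ3: c:0→1
  Δ4: f:0→1
  (4Δ to stable)

3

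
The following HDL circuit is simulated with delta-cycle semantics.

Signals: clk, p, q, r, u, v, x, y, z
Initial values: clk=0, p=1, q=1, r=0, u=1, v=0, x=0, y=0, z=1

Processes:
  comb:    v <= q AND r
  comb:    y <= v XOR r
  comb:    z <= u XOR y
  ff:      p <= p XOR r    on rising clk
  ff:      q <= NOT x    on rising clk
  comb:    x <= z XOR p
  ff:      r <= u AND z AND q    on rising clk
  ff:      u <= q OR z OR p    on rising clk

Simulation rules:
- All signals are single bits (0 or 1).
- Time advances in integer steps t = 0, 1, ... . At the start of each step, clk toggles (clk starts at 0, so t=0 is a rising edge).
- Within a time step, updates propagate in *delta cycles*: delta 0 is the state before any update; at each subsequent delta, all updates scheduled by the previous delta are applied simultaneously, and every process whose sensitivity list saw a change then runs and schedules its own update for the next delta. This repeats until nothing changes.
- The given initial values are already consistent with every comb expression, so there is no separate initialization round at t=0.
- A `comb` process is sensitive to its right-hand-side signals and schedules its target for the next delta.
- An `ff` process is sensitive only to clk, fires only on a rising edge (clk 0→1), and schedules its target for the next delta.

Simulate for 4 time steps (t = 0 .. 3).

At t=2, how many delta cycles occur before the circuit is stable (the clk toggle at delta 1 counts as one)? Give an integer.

t=0 Δ0: clk=0 x=0 q=1 y=0 p=1 v=0 z=1 r=0 u=1
  Δ1: clk:0→1
  Δ2: r:0→1
  Δ3: y:0→1, v:0→1
  Δ4: y:1→0, z:1→0
  Δ5: x:0→1, z:0→1
  Δ6: x:1→0
  (6Δ to stable)
t=1 Δ0: clk=1 x=0 q=1 y=0 p=1 v=1 z=1 r=1 u=1
  Δ1: clk:1→0
  (1Δ to stable)
t=2 Δ0: clk=0 x=0 q=1 y=0 p=1 v=1 z=1 r=1 u=1
  Δ1: clk:0→1
  Δ2: p:1→0
  Δ3: x:0→1
  (3Δ to stable)
t=3 Δ0: clk=1 x=1 q=1 y=0 p=0 v=1 z=1 r=1 u=1
  Δ1: clk:1→0
  (1Δ to stable)

3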